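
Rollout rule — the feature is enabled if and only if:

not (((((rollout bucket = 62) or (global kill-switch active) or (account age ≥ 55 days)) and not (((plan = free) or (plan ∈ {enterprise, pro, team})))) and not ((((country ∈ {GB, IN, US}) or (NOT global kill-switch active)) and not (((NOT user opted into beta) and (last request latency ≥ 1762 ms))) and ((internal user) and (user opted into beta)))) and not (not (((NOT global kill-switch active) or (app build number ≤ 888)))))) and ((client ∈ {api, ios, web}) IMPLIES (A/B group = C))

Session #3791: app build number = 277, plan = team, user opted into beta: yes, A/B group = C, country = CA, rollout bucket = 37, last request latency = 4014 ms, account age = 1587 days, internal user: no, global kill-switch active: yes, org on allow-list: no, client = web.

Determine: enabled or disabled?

Atomic conditions:
  rollout bucket = 62: 37 == 62 is false
  global kill-switch active: yes → true
  account age ≥ 55 days: 1587 ≥ 55 is true
  plan = free: team == free is false
  plan ∈ {enterprise, pro, team}: team is in the set → true
  country ∈ {GB, IN, US}: CA is not in the set → false
  NOT global kill-switch active: yes → false
  NOT user opted into beta: yes → false
  last request latency ≥ 1762 ms: 4014 ≥ 1762 is true
  internal user: no → false
  user opted into beta: yes → true
  app build number ≤ 888: 277 ≤ 888 is true
  client ∈ {api, ios, web}: web is in the set → true
  A/B group = C: C == C is true
Combine:
[1.1.1.1] false OR true OR true = true
[1.1.1.2.1] false OR true = true
[1.1.1.2] NOT true = false
[1.1.1] true AND false = false
[1.1.2.1.1] false OR false = false
[1.1.2.1.2.1] false AND true = false
[1.1.2.1.2] NOT false = true
[1.1.2.1.3] false AND true = false
[1.1.2.1] false AND true AND false = false
[1.1.2] NOT false = true
[1.1.3.1.1] false OR true = true
[1.1.3.1] NOT true = false
[1.1.3] NOT false = true
[1.1] false AND true AND true = false
[1] NOT false = true
[2] true → true = true
[root] true AND true = true
Overall: true → enabled

Enabled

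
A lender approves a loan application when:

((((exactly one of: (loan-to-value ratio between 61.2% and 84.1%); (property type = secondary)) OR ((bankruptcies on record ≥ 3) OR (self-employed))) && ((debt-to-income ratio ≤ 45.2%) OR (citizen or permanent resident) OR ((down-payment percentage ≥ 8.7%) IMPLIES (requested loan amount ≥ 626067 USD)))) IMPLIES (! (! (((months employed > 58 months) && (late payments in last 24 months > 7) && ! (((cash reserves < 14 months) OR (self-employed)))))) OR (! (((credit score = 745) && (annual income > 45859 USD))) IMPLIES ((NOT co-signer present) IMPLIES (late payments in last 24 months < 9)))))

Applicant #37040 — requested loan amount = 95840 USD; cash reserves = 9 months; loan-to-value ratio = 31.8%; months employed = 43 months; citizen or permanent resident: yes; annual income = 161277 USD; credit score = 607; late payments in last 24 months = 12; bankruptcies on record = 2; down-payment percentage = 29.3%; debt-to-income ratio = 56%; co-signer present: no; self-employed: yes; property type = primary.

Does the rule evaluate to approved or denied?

Denied

Atomic conditions:
  loan-to-value ratio between 61.2% and 84.1%: 31.8 in [61.2, 84.1] is false
  property type = secondary: primary == secondary is false
  bankruptcies on record ≥ 3: 2 ≥ 3 is false
  self-employed: yes → true
  debt-to-income ratio ≤ 45.2%: 56 ≤ 45.2 is false
  citizen or permanent resident: yes → true
  down-payment percentage ≥ 8.7%: 29.3 ≥ 8.7 is true
  requested loan amount ≥ 626067 USD: 95840 ≥ 626067 is false
  months employed > 58 months: 43 > 58 is false
  late payments in last 24 months > 7: 12 > 7 is true
  cash reserves < 14 months: 9 < 14 is true
  credit score = 745: 607 == 745 is false
  annual income > 45859 USD: 161277 > 45859 is true
  NOT co-signer present: no → true
  late payments in last 24 months < 9: 12 < 9 is false
Combine:
[1.1.1] exactly-one(false, false) = false
[1.1.2] false OR true = true
[1.1] false OR true = true
[1.2.3] true → false = false
[1.2] false OR true OR false = true
[1] true AND true = true
[2.1.1.1.3.1] true OR true = true
[2.1.1.1.3] NOT true = false
[2.1.1.1] false AND true AND false = false
[2.1.1] NOT false = true
[2.1] NOT true = false
[2.2.1.1] false AND true = false
[2.2.1] NOT false = true
[2.2.2] true → false = false
[2.2] true → false = false
[2] false OR false = false
[root] true → false = false
Overall: false → denied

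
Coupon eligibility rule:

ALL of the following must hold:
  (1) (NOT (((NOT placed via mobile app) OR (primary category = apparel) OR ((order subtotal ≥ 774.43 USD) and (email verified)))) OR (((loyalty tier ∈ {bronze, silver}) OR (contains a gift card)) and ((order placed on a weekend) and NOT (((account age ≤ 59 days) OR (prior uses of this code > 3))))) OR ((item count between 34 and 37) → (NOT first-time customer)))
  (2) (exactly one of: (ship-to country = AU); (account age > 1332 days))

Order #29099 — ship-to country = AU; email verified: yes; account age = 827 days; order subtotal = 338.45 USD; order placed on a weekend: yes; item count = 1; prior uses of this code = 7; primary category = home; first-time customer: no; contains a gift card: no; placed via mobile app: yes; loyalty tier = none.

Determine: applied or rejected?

Applied

Atomic conditions:
  NOT placed via mobile app: yes → false
  primary category = apparel: home == apparel is false
  order subtotal ≥ 774.43 USD: 338.45 ≥ 774.43 is false
  email verified: yes → true
  loyalty tier ∈ {bronze, silver}: none is not in the set → false
  contains a gift card: no → false
  order placed on a weekend: yes → true
  account age ≤ 59 days: 827 ≤ 59 is false
  prior uses of this code > 3: 7 > 3 is true
  item count between 34 and 37: 1 in [34, 37] is false
  NOT first-time customer: no → true
  ship-to country = AU: AU == AU is true
  account age > 1332 days: 827 > 1332 is false
Combine:
[1.1.1.3] false AND true = false
[1.1.1] false OR false OR false = false
[1.1] NOT false = true
[1.2.1] false OR false = false
[1.2.2.2.1] false OR true = true
[1.2.2.2] NOT true = false
[1.2.2] true AND false = false
[1.2] false AND false = false
[1.3] false → true (antecedent false ⇒ implication holds) = true
[1] true OR false OR true = true
[2] exactly-one(true, false) = true
[root] true AND true = true
Overall: true → applied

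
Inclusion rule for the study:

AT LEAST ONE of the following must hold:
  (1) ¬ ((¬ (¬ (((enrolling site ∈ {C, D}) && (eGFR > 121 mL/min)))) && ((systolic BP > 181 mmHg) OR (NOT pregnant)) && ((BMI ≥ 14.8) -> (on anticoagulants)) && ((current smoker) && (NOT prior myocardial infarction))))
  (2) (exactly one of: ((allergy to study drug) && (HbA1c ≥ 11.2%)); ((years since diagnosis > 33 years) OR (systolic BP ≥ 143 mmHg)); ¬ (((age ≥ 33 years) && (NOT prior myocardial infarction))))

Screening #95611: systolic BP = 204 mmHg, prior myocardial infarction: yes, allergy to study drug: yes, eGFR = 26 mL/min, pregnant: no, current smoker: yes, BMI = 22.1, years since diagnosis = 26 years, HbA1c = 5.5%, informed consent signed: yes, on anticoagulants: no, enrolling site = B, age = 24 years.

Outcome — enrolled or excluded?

Atomic conditions:
  enrolling site ∈ {C, D}: B is not in the set → false
  eGFR > 121 mL/min: 26 > 121 is false
  systolic BP > 181 mmHg: 204 > 181 is true
  NOT pregnant: no → true
  BMI ≥ 14.8: 22.1 ≥ 14.8 is true
  on anticoagulants: no → false
  current smoker: yes → true
  NOT prior myocardial infarction: yes → false
  allergy to study drug: yes → true
  HbA1c ≥ 11.2%: 5.5 ≥ 11.2 is false
  years since diagnosis > 33 years: 26 > 33 is false
  systolic BP ≥ 143 mmHg: 204 ≥ 143 is true
  age ≥ 33 years: 24 ≥ 33 is false
Combine:
[1.1.1.1.1] false AND false = false
[1.1.1.1] NOT false = true
[1.1.1] NOT true = false
[1.1.2] true OR true = true
[1.1.3] true → false = false
[1.1.4] true AND false = false
[1.1] false AND true AND false AND false = false
[1] NOT false = true
[2.1] true AND false = false
[2.2] false OR true = true
[2.3.1] false AND false = false
[2.3] NOT false = true
[2] exactly-one(false, true, true) = false
[root] true OR false = true
Overall: true → enrolled

Enrolled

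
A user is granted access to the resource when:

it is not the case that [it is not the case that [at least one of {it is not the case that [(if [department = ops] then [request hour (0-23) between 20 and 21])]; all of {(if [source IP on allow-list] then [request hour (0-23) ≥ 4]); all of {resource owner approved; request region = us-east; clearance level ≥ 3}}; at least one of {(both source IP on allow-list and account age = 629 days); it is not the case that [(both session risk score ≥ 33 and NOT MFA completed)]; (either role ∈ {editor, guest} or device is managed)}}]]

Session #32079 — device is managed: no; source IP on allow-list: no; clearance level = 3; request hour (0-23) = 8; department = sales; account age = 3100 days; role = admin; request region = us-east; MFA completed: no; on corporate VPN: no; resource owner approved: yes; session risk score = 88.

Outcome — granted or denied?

Granted

Atomic conditions:
  department = ops: sales == ops is false
  request hour (0-23) between 20 and 21: 8 in [20, 21] is false
  source IP on allow-list: no → false
  request hour (0-23) ≥ 4: 8 ≥ 4 is true
  resource owner approved: yes → true
  request region = us-east: us-east == us-east is true
  clearance level ≥ 3: 3 ≥ 3 is true
  account age = 629 days: 3100 == 629 is false
  session risk score ≥ 33: 88 ≥ 33 is true
  NOT MFA completed: no → true
  role ∈ {editor, guest}: admin is not in the set → false
  device is managed: no → false
Combine:
[1.1.1.1] false → false (antecedent false ⇒ implication holds) = true
[1.1.1] NOT true = false
[1.1.2.1] false → true (antecedent false ⇒ implication holds) = true
[1.1.2.2] true AND true AND true = true
[1.1.2] true AND true = true
[1.1.3.1] false AND false = false
[1.1.3.2.1] true AND true = true
[1.1.3.2] NOT true = false
[1.1.3.3] false OR false = false
[1.1.3] false OR false OR false = false
[1.1] false OR true OR false = true
[1] NOT true = false
[root] NOT false = true
Overall: true → granted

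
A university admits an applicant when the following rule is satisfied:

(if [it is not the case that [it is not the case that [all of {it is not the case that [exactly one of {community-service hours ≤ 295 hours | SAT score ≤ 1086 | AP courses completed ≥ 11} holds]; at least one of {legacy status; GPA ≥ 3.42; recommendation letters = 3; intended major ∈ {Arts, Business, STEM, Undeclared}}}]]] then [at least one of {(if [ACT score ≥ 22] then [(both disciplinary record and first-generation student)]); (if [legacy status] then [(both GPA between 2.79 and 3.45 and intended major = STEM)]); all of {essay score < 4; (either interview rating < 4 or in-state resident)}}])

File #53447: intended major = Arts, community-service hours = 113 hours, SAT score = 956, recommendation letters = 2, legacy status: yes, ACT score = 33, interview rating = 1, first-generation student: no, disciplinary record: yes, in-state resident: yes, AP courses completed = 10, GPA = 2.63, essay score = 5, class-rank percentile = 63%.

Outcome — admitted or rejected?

Rejected

Atomic conditions:
  community-service hours ≤ 295 hours: 113 ≤ 295 is true
  SAT score ≤ 1086: 956 ≤ 1086 is true
  AP courses completed ≥ 11: 10 ≥ 11 is false
  legacy status: yes → true
  GPA ≥ 3.42: 2.63 ≥ 3.42 is false
  recommendation letters = 3: 2 == 3 is false
  intended major ∈ {Arts, Business, STEM, Undeclared}: Arts is in the set → true
  ACT score ≥ 22: 33 ≥ 22 is true
  disciplinary record: yes → true
  first-generation student: no → false
  GPA between 2.79 and 3.45: 2.63 in [2.79, 3.45] is false
  intended major = STEM: Arts == STEM is false
  essay score < 4: 5 < 4 is false
  interview rating < 4: 1 < 4 is true
  in-state resident: yes → true
Combine:
[1.1.1.1.1] exactly-one(true, true, false) = false
[1.1.1.1] NOT false = true
[1.1.1.2] true OR false OR false OR true = true
[1.1.1] true AND true = true
[1.1] NOT true = false
[1] NOT false = true
[2.1.2] true AND false = false
[2.1] true → false = false
[2.2.2] false AND false = false
[2.2] true → false = false
[2.3.2] true OR true = true
[2.3] false AND true = false
[2] false OR false OR false = false
[root] true → false = false
Overall: false → rejected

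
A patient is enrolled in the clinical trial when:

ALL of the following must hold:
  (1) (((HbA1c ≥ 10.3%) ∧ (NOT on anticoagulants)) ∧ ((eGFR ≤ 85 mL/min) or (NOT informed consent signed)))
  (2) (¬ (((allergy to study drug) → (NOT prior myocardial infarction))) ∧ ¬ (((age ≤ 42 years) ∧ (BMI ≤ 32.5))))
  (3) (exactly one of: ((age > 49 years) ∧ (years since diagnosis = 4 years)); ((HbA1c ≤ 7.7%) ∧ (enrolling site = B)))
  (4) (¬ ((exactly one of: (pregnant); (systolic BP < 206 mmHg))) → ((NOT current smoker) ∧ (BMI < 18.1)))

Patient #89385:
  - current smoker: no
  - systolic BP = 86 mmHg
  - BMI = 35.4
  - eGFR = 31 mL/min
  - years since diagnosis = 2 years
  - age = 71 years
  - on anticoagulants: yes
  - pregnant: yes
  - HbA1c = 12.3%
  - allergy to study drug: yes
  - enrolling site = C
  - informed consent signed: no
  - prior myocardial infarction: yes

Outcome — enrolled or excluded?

Excluded

Atomic conditions:
  HbA1c ≥ 10.3%: 12.3 ≥ 10.3 is true
  NOT on anticoagulants: yes → false
  eGFR ≤ 85 mL/min: 31 ≤ 85 is true
  NOT informed consent signed: no → true
  allergy to study drug: yes → true
  NOT prior myocardial infarction: yes → false
  age ≤ 42 years: 71 ≤ 42 is false
  BMI ≤ 32.5: 35.4 ≤ 32.5 is false
  age > 49 years: 71 > 49 is true
  years since diagnosis = 4 years: 2 == 4 is false
  HbA1c ≤ 7.7%: 12.3 ≤ 7.7 is false
  enrolling site = B: C == B is false
  pregnant: yes → true
  systolic BP < 206 mmHg: 86 < 206 is true
  NOT current smoker: no → true
  BMI < 18.1: 35.4 < 18.1 is false
Combine:
[1.1] true AND false = false
[1.2] true OR true = true
[1] false AND true = false
[2.1.1] true → false = false
[2.1] NOT false = true
[2.2.1] false AND false = false
[2.2] NOT false = true
[2] true AND true = true
[3.1] true AND false = false
[3.2] false AND false = false
[3] exactly-one(false, false) = false
[4.1.1] exactly-one(true, true) = false
[4.1] NOT false = true
[4.2] true AND false = false
[4] true → false = false
[root] false AND true AND false AND false = false
Overall: false → excluded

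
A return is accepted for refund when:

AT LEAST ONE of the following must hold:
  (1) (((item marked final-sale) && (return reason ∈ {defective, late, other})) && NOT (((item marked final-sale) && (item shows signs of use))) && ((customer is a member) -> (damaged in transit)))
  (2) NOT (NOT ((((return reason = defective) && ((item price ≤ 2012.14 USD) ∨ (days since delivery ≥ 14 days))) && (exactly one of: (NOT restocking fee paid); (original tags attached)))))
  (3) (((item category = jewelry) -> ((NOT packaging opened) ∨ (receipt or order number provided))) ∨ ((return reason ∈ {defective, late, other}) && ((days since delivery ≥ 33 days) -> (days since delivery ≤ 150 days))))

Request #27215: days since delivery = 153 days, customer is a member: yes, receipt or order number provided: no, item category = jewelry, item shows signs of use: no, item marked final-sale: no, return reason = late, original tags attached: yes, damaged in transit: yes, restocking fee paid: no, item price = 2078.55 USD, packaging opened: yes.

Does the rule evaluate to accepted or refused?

Refused

Atomic conditions:
  item marked final-sale: no → false
  return reason ∈ {defective, late, other}: late is in the set → true
  item shows signs of use: no → false
  customer is a member: yes → true
  damaged in transit: yes → true
  return reason = defective: late == defective is false
  item price ≤ 2012.14 USD: 2078.55 ≤ 2012.14 is false
  days since delivery ≥ 14 days: 153 ≥ 14 is true
  NOT restocking fee paid: no → true
  original tags attached: yes → true
  item category = jewelry: jewelry == jewelry is true
  NOT packaging opened: yes → false
  receipt or order number provided: no → false
  days since delivery ≥ 33 days: 153 ≥ 33 is true
  days since delivery ≤ 150 days: 153 ≤ 150 is false
Combine:
[1.1] false AND true = false
[1.2.1] false AND false = false
[1.2] NOT false = true
[1.3] true → true = true
[1] false AND true AND true = false
[2.1.1.1.2] false OR true = true
[2.1.1.1] false AND true = false
[2.1.1.2] exactly-one(true, true) = false
[2.1.1] false AND false = false
[2.1] NOT false = true
[2] NOT true = false
[3.1.2] false OR false = false
[3.1] true → false = false
[3.2.2] true → false = false
[3.2] true AND false = false
[3] false OR false = false
[root] false OR false OR false = false
Overall: false → refused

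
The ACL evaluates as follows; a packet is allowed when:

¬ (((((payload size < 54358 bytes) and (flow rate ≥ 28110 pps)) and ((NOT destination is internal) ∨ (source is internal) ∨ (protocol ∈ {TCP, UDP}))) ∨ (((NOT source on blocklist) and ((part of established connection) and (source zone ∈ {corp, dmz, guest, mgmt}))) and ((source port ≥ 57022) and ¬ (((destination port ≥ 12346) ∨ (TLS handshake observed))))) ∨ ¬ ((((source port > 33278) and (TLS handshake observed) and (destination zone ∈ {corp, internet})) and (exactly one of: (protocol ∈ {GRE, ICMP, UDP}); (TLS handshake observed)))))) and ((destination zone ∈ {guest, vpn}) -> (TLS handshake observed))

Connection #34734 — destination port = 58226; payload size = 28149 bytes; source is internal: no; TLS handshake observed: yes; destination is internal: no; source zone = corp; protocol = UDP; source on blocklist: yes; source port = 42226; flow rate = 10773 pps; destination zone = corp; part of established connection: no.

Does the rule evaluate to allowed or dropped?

Atomic conditions:
  payload size < 54358 bytes: 28149 < 54358 is true
  flow rate ≥ 28110 pps: 10773 ≥ 28110 is false
  NOT destination is internal: no → true
  source is internal: no → false
  protocol ∈ {TCP, UDP}: UDP is in the set → true
  NOT source on blocklist: yes → false
  part of established connection: no → false
  source zone ∈ {corp, dmz, guest, mgmt}: corp is in the set → true
  source port ≥ 57022: 42226 ≥ 57022 is false
  destination port ≥ 12346: 58226 ≥ 12346 is true
  TLS handshake observed: yes → true
  source port > 33278: 42226 > 33278 is true
  destination zone ∈ {corp, internet}: corp is in the set → true
  protocol ∈ {GRE, ICMP, UDP}: UDP is in the set → true
  destination zone ∈ {guest, vpn}: corp is not in the set → false
Combine:
[1.1.1.1] true AND false = false
[1.1.1.2] true OR false OR true = true
[1.1.1] false AND true = false
[1.1.2.1.2] false AND true = false
[1.1.2.1] false AND false = false
[1.1.2.2.2.1] true OR true = true
[1.1.2.2.2] NOT true = false
[1.1.2.2] false AND false = false
[1.1.2] false AND false = false
[1.1.3.1.1] true AND true AND true = true
[1.1.3.1.2] exactly-one(true, true) = false
[1.1.3.1] true AND false = false
[1.1.3] NOT false = true
[1.1] false OR false OR true = true
[1] NOT true = false
[2] false → true (antecedent false ⇒ implication holds) = true
[root] false AND true = false
Overall: false → dropped

Dropped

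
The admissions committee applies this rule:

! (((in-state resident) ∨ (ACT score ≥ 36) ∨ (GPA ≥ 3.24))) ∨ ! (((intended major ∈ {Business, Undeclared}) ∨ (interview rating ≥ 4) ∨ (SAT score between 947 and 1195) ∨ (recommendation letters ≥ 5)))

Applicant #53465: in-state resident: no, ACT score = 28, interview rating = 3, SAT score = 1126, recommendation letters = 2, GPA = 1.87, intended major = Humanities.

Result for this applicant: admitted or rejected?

Admitted

Atomic conditions:
  in-state resident: no → false
  ACT score ≥ 36: 28 ≥ 36 is false
  GPA ≥ 3.24: 1.87 ≥ 3.24 is false
  intended major ∈ {Business, Undeclared}: Humanities is not in the set → false
  interview rating ≥ 4: 3 ≥ 4 is false
  SAT score between 947 and 1195: 1126 in [947, 1195] is true
  recommendation letters ≥ 5: 2 ≥ 5 is false
Combine:
[1.1] false OR false OR false = false
[1] NOT false = true
[2.1] false OR false OR true OR false = true
[2] NOT true = false
[root] true OR false = true
Overall: true → admitted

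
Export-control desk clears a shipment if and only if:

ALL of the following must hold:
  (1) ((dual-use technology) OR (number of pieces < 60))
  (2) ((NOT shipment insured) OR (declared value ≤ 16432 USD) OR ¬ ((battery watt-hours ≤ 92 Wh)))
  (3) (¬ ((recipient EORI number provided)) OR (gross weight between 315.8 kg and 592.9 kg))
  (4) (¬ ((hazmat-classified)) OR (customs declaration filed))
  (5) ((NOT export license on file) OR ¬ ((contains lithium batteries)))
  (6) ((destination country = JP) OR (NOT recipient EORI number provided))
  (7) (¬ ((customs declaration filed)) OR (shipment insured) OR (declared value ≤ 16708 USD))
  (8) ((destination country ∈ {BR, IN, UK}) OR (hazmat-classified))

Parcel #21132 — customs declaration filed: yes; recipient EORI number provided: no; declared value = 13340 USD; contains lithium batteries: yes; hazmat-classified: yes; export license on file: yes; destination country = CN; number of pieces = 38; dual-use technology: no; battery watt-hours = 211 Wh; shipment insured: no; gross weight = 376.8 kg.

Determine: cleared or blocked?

Blocked

Atomic conditions:
  dual-use technology: no → false
  number of pieces < 60: 38 < 60 is true
  NOT shipment insured: no → true
  declared value ≤ 16432 USD: 13340 ≤ 16432 is true
  battery watt-hours ≤ 92 Wh: 211 ≤ 92 is false
  recipient EORI number provided: no → false
  gross weight between 315.8 kg and 592.9 kg: 376.8 in [315.8, 592.9] is true
  hazmat-classified: yes → true
  customs declaration filed: yes → true
  NOT export license on file: yes → false
  contains lithium batteries: yes → true
  destination country = JP: CN == JP is false
  NOT recipient EORI number provided: no → true
  shipment insured: no → false
  declared value ≤ 16708 USD: 13340 ≤ 16708 is true
  destination country ∈ {BR, IN, UK}: CN is not in the set → false
Combine:
[1] false OR true = true
[2.3] NOT false = true
[2] true OR true OR true = true
[3.1] NOT false = true
[3] true OR true = true
[4.1] NOT true = false
[4] false OR true = true
[5.2] NOT true = false
[5] false OR false = false
[6] false OR true = true
[7.1] NOT true = false
[7] false OR false OR true = true
[8] false OR true = true
[root] true AND true AND true AND true AND false AND true AND true AND true = false
Overall: false → blocked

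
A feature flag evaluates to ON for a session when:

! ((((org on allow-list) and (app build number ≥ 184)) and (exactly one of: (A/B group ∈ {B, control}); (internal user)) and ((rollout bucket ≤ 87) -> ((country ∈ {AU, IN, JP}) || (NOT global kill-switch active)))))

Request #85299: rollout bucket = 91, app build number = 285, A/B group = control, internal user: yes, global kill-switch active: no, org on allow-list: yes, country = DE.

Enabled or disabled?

Enabled

Atomic conditions:
  org on allow-list: yes → true
  app build number ≥ 184: 285 ≥ 184 is true
  A/B group ∈ {B, control}: control is in the set → true
  internal user: yes → true
  rollout bucket ≤ 87: 91 ≤ 87 is false
  country ∈ {AU, IN, JP}: DE is not in the set → false
  NOT global kill-switch active: no → true
Combine:
[1.1] true AND true = true
[1.2] exactly-one(true, true) = false
[1.3.2] false OR true = true
[1.3] false → true (antecedent false ⇒ implication holds) = true
[1] true AND false AND true = false
[root] NOT false = true
Overall: true → enabled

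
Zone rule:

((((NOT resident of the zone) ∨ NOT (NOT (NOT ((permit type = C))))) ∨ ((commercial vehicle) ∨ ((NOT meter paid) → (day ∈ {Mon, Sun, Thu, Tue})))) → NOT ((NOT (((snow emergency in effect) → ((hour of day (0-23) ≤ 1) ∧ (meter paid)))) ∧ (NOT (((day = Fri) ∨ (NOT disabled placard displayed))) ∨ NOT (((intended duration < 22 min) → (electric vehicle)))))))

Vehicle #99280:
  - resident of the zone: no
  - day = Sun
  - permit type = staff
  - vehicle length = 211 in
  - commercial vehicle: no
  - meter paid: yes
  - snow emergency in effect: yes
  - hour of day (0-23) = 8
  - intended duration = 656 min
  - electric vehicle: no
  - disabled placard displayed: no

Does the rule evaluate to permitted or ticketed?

Permitted

Atomic conditions:
  NOT resident of the zone: no → true
  permit type = C: staff == C is false
  commercial vehicle: no → false
  NOT meter paid: yes → false
  day ∈ {Mon, Sun, Thu, Tue}: Sun is in the set → true
  snow emergency in effect: yes → true
  hour of day (0-23) ≤ 1: 8 ≤ 1 is false
  meter paid: yes → true
  day = Fri: Sun == Fri is false
  NOT disabled placard displayed: no → true
  intended duration < 22 min: 656 < 22 is false
  electric vehicle: no → false
Combine:
[1.1.2.1.1] NOT false = true
[1.1.2.1] NOT true = false
[1.1.2] NOT false = true
[1.1] true OR true = true
[1.2.2] false → true (antecedent false ⇒ implication holds) = true
[1.2] false OR true = true
[1] true OR true = true
[2.1.1.1.2] false AND true = false
[2.1.1.1] true → false = false
[2.1.1] NOT false = true
[2.1.2.1.1] false OR true = true
[2.1.2.1] NOT true = false
[2.1.2.2.1] false → false (antecedent false ⇒ implication holds) = true
[2.1.2.2] NOT true = false
[2.1.2] false OR false = false
[2.1] true AND false = false
[2] NOT false = true
[root] true → true = true
Overall: true → permitted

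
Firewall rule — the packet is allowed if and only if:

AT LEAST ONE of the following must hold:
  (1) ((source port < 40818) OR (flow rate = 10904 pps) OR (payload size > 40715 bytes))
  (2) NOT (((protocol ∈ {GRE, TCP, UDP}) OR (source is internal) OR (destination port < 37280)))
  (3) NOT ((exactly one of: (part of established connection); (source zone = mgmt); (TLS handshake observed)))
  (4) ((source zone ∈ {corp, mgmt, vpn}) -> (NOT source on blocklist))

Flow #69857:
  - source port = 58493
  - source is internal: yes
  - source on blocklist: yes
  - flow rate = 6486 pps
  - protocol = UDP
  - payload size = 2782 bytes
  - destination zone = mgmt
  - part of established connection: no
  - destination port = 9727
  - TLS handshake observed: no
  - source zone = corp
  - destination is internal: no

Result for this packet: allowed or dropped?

Allowed

Atomic conditions:
  source port < 40818: 58493 < 40818 is false
  flow rate = 10904 pps: 6486 == 10904 is false
  payload size > 40715 bytes: 2782 > 40715 is false
  protocol ∈ {GRE, TCP, UDP}: UDP is in the set → true
  source is internal: yes → true
  destination port < 37280: 9727 < 37280 is true
  part of established connection: no → false
  source zone = mgmt: corp == mgmt is false
  TLS handshake observed: no → false
  source zone ∈ {corp, mgmt, vpn}: corp is in the set → true
  NOT source on blocklist: yes → false
Combine:
[1] false OR false OR false = false
[2.1] true OR true OR true = true
[2] NOT true = false
[3.1] exactly-one(false, false, false) = false
[3] NOT false = true
[4] true → false = false
[root] false OR false OR true OR false = true
Overall: true → allowed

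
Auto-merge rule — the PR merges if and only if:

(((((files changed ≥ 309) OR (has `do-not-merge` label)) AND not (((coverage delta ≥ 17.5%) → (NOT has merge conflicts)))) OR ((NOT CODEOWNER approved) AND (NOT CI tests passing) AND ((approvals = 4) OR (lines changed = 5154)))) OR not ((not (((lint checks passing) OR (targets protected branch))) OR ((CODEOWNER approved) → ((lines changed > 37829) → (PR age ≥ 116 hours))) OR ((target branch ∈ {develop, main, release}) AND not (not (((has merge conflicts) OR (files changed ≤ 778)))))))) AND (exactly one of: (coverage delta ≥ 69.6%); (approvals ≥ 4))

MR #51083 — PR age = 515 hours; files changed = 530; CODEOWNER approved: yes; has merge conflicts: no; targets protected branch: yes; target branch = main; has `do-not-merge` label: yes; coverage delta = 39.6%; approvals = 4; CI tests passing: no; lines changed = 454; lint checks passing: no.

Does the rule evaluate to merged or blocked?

Blocked

Atomic conditions:
  files changed ≥ 309: 530 ≥ 309 is true
  has `do-not-merge` label: yes → true
  coverage delta ≥ 17.5%: 39.6 ≥ 17.5 is true
  NOT has merge conflicts: no → true
  NOT CODEOWNER approved: yes → false
  NOT CI tests passing: no → true
  approvals = 4: 4 == 4 is true
  lines changed = 5154: 454 == 5154 is false
  lint checks passing: no → false
  targets protected branch: yes → true
  CODEOWNER approved: yes → true
  lines changed > 37829: 454 > 37829 is false
  PR age ≥ 116 hours: 515 ≥ 116 is true
  target branch ∈ {develop, main, release}: main is in the set → true
  has merge conflicts: no → false
  files changed ≤ 778: 530 ≤ 778 is true
  coverage delta ≥ 69.6%: 39.6 ≥ 69.6 is false
  approvals ≥ 4: 4 ≥ 4 is true
Combine:
[1.1.1.1] true OR true = true
[1.1.1.2.1] true → true = true
[1.1.1.2] NOT true = false
[1.1.1] true AND false = false
[1.1.2.3] true OR false = true
[1.1.2] false AND true AND true = false
[1.1] false OR false = false
[1.2.1.1.1] false OR true = true
[1.2.1.1] NOT true = false
[1.2.1.2.2] false → true (antecedent false ⇒ implication holds) = true
[1.2.1.2] true → true = true
[1.2.1.3.2.1.1] false OR true = true
[1.2.1.3.2.1] NOT true = false
[1.2.1.3.2] NOT false = true
[1.2.1.3] true AND true = true
[1.2.1] false OR true OR true = true
[1.2] NOT true = false
[1] false OR false = false
[2] exactly-one(false, true) = true
[root] false AND true = false
Overall: false → blocked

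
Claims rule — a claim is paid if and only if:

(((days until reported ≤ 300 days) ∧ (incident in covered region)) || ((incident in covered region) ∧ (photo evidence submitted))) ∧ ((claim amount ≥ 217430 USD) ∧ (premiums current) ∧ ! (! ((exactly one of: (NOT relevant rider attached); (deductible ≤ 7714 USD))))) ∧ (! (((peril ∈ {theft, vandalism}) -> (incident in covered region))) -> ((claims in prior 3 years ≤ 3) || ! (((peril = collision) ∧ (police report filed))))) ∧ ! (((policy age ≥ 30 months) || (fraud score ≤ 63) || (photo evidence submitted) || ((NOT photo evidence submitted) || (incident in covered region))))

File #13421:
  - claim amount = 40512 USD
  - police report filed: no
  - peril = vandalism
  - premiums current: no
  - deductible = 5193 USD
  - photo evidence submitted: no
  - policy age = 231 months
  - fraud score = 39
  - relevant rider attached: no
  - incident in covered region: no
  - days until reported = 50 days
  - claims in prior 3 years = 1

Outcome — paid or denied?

Denied

Atomic conditions:
  days until reported ≤ 300 days: 50 ≤ 300 is true
  incident in covered region: no → false
  photo evidence submitted: no → false
  claim amount ≥ 217430 USD: 40512 ≥ 217430 is false
  premiums current: no → false
  NOT relevant rider attached: no → true
  deductible ≤ 7714 USD: 5193 ≤ 7714 is true
  peril ∈ {theft, vandalism}: vandalism is in the set → true
  claims in prior 3 years ≤ 3: 1 ≤ 3 is true
  peril = collision: vandalism == collision is false
  police report filed: no → false
  policy age ≥ 30 months: 231 ≥ 30 is true
  fraud score ≤ 63: 39 ≤ 63 is true
  NOT photo evidence submitted: no → true
Combine:
[1.1] true AND false = false
[1.2] false AND false = false
[1] false OR false = false
[2.3.1.1] exactly-one(true, true) = false
[2.3.1] NOT false = true
[2.3] NOT true = false
[2] false AND false AND false = false
[3.1.1] true → false = false
[3.1] NOT false = true
[3.2.2.1] false AND false = false
[3.2.2] NOT false = true
[3.2] true OR true = true
[3] true → true = true
[4.1.4] true OR false = true
[4.1] true OR true OR false OR true = true
[4] NOT true = false
[root] false AND false AND true AND false = false
Overall: false → denied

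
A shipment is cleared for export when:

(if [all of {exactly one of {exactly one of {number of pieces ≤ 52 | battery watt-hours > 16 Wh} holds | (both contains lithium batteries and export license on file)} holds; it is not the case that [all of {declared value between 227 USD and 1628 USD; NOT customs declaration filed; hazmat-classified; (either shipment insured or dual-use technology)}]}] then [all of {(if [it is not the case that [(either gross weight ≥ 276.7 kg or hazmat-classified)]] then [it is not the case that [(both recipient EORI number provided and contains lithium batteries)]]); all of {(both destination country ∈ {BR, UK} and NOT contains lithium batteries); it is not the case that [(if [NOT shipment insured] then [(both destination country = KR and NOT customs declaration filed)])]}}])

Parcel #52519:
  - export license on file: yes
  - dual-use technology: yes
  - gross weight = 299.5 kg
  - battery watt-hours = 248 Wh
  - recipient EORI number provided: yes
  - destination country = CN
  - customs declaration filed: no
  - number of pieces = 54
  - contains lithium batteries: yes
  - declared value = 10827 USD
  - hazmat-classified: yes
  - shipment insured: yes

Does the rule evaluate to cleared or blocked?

Cleared

Atomic conditions:
  number of pieces ≤ 52: 54 ≤ 52 is false
  battery watt-hours > 16 Wh: 248 > 16 is true
  contains lithium batteries: yes → true
  export license on file: yes → true
  declared value between 227 USD and 1628 USD: 10827 in [227, 1628] is false
  NOT customs declaration filed: no → true
  hazmat-classified: yes → true
  shipment insured: yes → true
  dual-use technology: yes → true
  gross weight ≥ 276.7 kg: 299.5 ≥ 276.7 is true
  recipient EORI number provided: yes → true
  destination country ∈ {BR, UK}: CN is not in the set → false
  NOT contains lithium batteries: yes → false
  NOT shipment insured: yes → false
  destination country = KR: CN == KR is false
Combine:
[1.1.1] exactly-one(false, true) = true
[1.1.2] true AND true = true
[1.1] exactly-one(true, true) = false
[1.2.1.4] true OR true = true
[1.2.1] false AND true AND true AND true = false
[1.2] NOT false = true
[1] false AND true = false
[2.1.1.1] true OR true = true
[2.1.1] NOT true = false
[2.1.2.1] true AND true = true
[2.1.2] NOT true = false
[2.1] false → false (antecedent false ⇒ implication holds) = true
[2.2.1] false AND false = false
[2.2.2.1.2] false AND true = false
[2.2.2.1] false → false (antecedent false ⇒ implication holds) = true
[2.2.2] NOT true = false
[2.2] false AND false = false
[2] true AND false = false
[root] false → false (antecedent false ⇒ implication holds) = true
Overall: true → cleared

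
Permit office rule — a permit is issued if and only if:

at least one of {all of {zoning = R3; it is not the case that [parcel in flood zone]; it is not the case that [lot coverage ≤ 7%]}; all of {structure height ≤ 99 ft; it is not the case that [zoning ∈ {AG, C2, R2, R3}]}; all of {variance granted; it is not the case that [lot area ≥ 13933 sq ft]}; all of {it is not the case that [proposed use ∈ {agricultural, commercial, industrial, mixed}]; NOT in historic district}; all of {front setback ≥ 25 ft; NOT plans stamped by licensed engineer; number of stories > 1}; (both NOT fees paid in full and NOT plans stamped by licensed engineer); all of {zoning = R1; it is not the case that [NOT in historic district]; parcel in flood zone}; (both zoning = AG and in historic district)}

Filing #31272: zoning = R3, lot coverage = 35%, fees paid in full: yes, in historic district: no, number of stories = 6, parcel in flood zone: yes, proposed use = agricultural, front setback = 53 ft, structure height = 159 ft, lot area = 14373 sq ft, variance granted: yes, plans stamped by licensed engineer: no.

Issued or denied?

Issued

Atomic conditions:
  zoning = R3: R3 == R3 is true
  parcel in flood zone: yes → true
  lot coverage ≤ 7%: 35 ≤ 7 is false
  structure height ≤ 99 ft: 159 ≤ 99 is false
  zoning ∈ {AG, C2, R2, R3}: R3 is in the set → true
  variance granted: yes → true
  lot area ≥ 13933 sq ft: 14373 ≥ 13933 is true
  proposed use ∈ {agricultural, commercial, industrial, mixed}: agricultural is in the set → true
  NOT in historic district: no → true
  front setback ≥ 25 ft: 53 ≥ 25 is true
  NOT plans stamped by licensed engineer: no → true
  number of stories > 1: 6 > 1 is true
  NOT fees paid in full: yes → false
  zoning = R1: R3 == R1 is false
  zoning = AG: R3 == AG is false
  in historic district: no → false
Combine:
[1.2] NOT true = false
[1.3] NOT false = true
[1] true AND false AND true = false
[2.2] NOT true = false
[2] false AND false = false
[3.2] NOT true = false
[3] true AND false = false
[4.1] NOT true = false
[4] false AND true = false
[5] true AND true AND true = true
[6] false AND true = false
[7.2] NOT true = false
[7] false AND false AND true = false
[8] false AND false = false
[root] false OR false OR false OR false OR true OR false OR false OR false = true
Overall: true → issued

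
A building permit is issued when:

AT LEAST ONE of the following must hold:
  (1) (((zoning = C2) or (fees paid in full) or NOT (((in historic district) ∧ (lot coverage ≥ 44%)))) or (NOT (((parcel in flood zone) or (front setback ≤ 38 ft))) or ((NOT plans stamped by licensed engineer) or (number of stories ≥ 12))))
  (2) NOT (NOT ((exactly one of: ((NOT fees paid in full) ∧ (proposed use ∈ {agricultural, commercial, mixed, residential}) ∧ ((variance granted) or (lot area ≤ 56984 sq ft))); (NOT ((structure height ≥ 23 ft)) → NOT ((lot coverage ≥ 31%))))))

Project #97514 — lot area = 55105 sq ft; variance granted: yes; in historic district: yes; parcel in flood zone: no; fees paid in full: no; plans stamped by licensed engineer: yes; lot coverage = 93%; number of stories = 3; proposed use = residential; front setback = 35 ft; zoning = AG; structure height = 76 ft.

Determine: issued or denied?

Denied

Atomic conditions:
  zoning = C2: AG == C2 is false
  fees paid in full: no → false
  in historic district: yes → true
  lot coverage ≥ 44%: 93 ≥ 44 is true
  parcel in flood zone: no → false
  front setback ≤ 38 ft: 35 ≤ 38 is true
  NOT plans stamped by licensed engineer: yes → false
  number of stories ≥ 12: 3 ≥ 12 is false
  NOT fees paid in full: no → true
  proposed use ∈ {agricultural, commercial, mixed, residential}: residential is in the set → true
  variance granted: yes → true
  lot area ≤ 56984 sq ft: 55105 ≤ 56984 is true
  structure height ≥ 23 ft: 76 ≥ 23 is true
  lot coverage ≥ 31%: 93 ≥ 31 is true
Combine:
[1.1.3.1] true AND true = true
[1.1.3] NOT true = false
[1.1] false OR false OR false = false
[1.2.1.1] false OR true = true
[1.2.1] NOT true = false
[1.2.2] false OR false = false
[1.2] false OR false = false
[1] false OR false = false
[2.1.1.1.3] true OR true = true
[2.1.1.1] true AND true AND true = true
[2.1.1.2.1] NOT true = false
[2.1.1.2.2] NOT true = false
[2.1.1.2] false → false (antecedent false ⇒ implication holds) = true
[2.1.1] exactly-one(true, true) = false
[2.1] NOT false = true
[2] NOT true = false
[root] false OR false = false
Overall: false → denied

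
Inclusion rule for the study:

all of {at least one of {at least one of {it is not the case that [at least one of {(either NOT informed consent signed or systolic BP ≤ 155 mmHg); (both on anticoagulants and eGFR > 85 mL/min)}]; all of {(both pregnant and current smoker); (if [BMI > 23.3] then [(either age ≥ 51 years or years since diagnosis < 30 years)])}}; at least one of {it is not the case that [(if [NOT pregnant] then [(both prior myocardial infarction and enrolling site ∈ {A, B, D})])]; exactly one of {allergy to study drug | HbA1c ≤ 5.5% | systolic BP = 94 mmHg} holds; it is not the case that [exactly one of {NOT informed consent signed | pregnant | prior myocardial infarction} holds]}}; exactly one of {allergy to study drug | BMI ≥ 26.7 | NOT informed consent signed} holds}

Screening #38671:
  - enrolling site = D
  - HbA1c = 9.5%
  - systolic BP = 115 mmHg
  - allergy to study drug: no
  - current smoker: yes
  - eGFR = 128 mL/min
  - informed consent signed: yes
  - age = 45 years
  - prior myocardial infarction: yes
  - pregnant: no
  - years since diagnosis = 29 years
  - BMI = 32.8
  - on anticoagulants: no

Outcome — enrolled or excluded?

Excluded

Atomic conditions:
  NOT informed consent signed: yes → false
  systolic BP ≤ 155 mmHg: 115 ≤ 155 is true
  on anticoagulants: no → false
  eGFR > 85 mL/min: 128 > 85 is true
  pregnant: no → false
  current smoker: yes → true
  BMI > 23.3: 32.8 > 23.3 is true
  age ≥ 51 years: 45 ≥ 51 is false
  years since diagnosis < 30 years: 29 < 30 is true
  NOT pregnant: no → true
  prior myocardial infarction: yes → true
  enrolling site ∈ {A, B, D}: D is in the set → true
  allergy to study drug: no → false
  HbA1c ≤ 5.5%: 9.5 ≤ 5.5 is false
  systolic BP = 94 mmHg: 115 == 94 is false
  BMI ≥ 26.7: 32.8 ≥ 26.7 is true
Combine:
[1.1.1.1.1] false OR true = true
[1.1.1.1.2] false AND true = false
[1.1.1.1] true OR false = true
[1.1.1] NOT true = false
[1.1.2.1] false AND true = false
[1.1.2.2.2] false OR true = true
[1.1.2.2] true → true = true
[1.1.2] false AND true = false
[1.1] false OR false = false
[1.2.1.1.2] true AND true = true
[1.2.1.1] true → true = true
[1.2.1] NOT true = false
[1.2.2] exactly-one(false, false, false) = false
[1.2.3.1] exactly-one(false, false, true) = true
[1.2.3] NOT true = false
[1.2] false OR false OR false = false
[1] false OR false = false
[2] exactly-one(false, true, false) = true
[root] false AND true = false
Overall: false → excluded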